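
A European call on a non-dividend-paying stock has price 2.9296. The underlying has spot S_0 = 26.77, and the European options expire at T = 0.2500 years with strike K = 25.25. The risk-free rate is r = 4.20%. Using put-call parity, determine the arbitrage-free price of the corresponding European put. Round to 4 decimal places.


Put-call parity: C - P = S_0 * exp(-qT) - K * exp(-rT).
S_0 * exp(-qT) = 26.7700 * 1.00000000 = 26.77000000
K * exp(-rT) = 25.2500 * 0.98955493 = 24.98626205
P = C - S*exp(-qT) + K*exp(-rT)
P = 2.9296 - 26.77000000 + 24.98626205 = 1.1459

Answer: Put price = 1.1459


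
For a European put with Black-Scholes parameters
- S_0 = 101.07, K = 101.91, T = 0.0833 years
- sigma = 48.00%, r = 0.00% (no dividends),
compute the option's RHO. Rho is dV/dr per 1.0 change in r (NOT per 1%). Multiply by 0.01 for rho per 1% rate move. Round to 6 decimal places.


Answer: Rho = -4.680263

Derivation:
d1 = 0.0095241087; d2 = -0.1290122403
phi(d1) = 0.3989241871; exp(-qT) = 1.0000000000; exp(-rT) = 1.0000000000
N(-d2) = 0.5513260183
Rho = -K*T*exp(-rT)*N(-d2) = -101.9100 * 0.0833 * 1.0000000000 * 0.5513260183 = -4.680263


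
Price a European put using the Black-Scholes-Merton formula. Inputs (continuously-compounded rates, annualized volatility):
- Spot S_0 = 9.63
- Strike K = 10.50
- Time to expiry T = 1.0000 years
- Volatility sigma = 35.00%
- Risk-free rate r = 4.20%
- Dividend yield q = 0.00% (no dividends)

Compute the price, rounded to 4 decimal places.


d1 = (ln(S/K) + (r - q + 0.5*sigma^2) * T) / (sigma * sqrt(T)) = 0.04787991
d2 = d1 - sigma * sqrt(T) = -0.30212009
exp(-rT) = 0.95886978; exp(-qT) = 1.00000000
P = K * exp(-rT) * N(-d2) - S_0 * exp(-qT) * N(-d1)
N(-d1) = 0.48090598; N(-d2) = 0.61871974
P = 10.5000 * 0.95886978 * 0.61871974 - 9.6300 * 1.00000000 * 0.48090598 = 1.5982

Answer: Price = 1.5982


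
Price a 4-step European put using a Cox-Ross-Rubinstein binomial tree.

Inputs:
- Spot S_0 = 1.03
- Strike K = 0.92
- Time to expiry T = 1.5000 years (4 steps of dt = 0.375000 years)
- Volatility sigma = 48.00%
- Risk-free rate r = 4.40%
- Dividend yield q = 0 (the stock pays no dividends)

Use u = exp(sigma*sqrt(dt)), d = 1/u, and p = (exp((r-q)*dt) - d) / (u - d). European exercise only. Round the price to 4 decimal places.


Answer: Price = V(0,0) = 0.1457

Derivation:
dt = T/N = 0.375000
u = exp(sigma*sqrt(dt)) = 1.341702; d = 1/u = 0.745322
p = (exp((r-q)*dt) - d) / (u - d) = 0.454936
Discount per step: exp(-r*dt) = 0.983635
Stock lattice S(k, i) with i counting down-moves:
  k=0: S(0,0) = 1.0300
  k=1: S(1,0) = 1.3820; S(1,1) = 0.7677
  k=2: S(2,0) = 1.8542; S(2,1) = 1.0300; S(2,2) = 0.5722
  k=3: S(3,0) = 2.4877; S(3,1) = 1.3820; S(3,2) = 0.7677; S(3,3) = 0.4265
  k=4: S(4,0) = 3.3378; S(4,1) = 1.8542; S(4,2) = 1.0300; S(4,3) = 0.5722; S(4,4) = 0.3178
Terminal payoffs V(N, i) = max(K - S_T, 0):
  V(4,0) = 0.000000; V(4,1) = 0.000000; V(4,2) = 0.000000; V(4,3) = 0.347830; V(4,4) = 0.602157
Backward induction: V(k, i) = exp(-r*dt) * [p * V(k+1, i) + (1-p) * V(k+1, i+1)].
  V(3,0) = exp(-r*dt) * [p*0.000000 + (1-p)*0.000000] = 0.000000
  V(3,1) = exp(-r*dt) * [p*0.000000 + (1-p)*0.000000] = 0.000000
  V(3,2) = exp(-r*dt) * [p*0.000000 + (1-p)*0.347830] = 0.186487
  V(3,3) = exp(-r*dt) * [p*0.347830 + (1-p)*0.602157] = 0.478493
  V(2,0) = exp(-r*dt) * [p*0.000000 + (1-p)*0.000000] = 0.000000
  V(2,1) = exp(-r*dt) * [p*0.000000 + (1-p)*0.186487] = 0.099984
  V(2,2) = exp(-r*dt) * [p*0.186487 + (1-p)*0.478493] = 0.339993
  V(1,0) = exp(-r*dt) * [p*0.000000 + (1-p)*0.099984] = 0.053606
  V(1,1) = exp(-r*dt) * [p*0.099984 + (1-p)*0.339993] = 0.227027
  V(0,0) = exp(-r*dt) * [p*0.053606 + (1-p)*0.227027] = 0.145707


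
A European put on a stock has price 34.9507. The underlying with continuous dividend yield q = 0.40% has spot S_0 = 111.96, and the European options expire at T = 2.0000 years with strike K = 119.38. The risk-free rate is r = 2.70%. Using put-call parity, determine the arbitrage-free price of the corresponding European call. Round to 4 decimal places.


Answer: Call price = 32.9141

Derivation:
Put-call parity: C - P = S_0 * exp(-qT) - K * exp(-rT).
S_0 * exp(-qT) = 111.9600 * 0.99203191 = 111.06789319
K * exp(-rT) = 119.3800 * 0.94743211 = 113.10444487
C = P + S*exp(-qT) - K*exp(-rT)
C = 34.9507 + 111.06789319 - 113.10444487 = 32.9141


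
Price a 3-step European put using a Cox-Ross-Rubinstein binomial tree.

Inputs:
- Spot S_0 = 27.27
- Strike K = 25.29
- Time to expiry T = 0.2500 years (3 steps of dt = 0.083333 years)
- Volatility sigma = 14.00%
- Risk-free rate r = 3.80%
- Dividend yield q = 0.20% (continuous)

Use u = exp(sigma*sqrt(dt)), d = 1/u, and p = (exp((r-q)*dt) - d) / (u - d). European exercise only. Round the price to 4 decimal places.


Answer: Price = V(0,0) = 0.1188

Derivation:
dt = T/N = 0.083333
u = exp(sigma*sqrt(dt)) = 1.041242; d = 1/u = 0.960391
p = (exp((r-q)*dt) - d) / (u - d) = 0.527059
Discount per step: exp(-r*dt) = 0.996838
Stock lattice S(k, i) with i counting down-moves:
  k=0: S(0,0) = 27.2700
  k=1: S(1,0) = 28.3947; S(1,1) = 26.1899
  k=2: S(2,0) = 29.5657; S(2,1) = 27.2700; S(2,2) = 25.1525
  k=3: S(3,0) = 30.7851; S(3,1) = 28.3947; S(3,2) = 26.1899; S(3,3) = 24.1563
Terminal payoffs V(N, i) = max(K - S_T, 0):
  V(3,0) = 0.000000; V(3,1) = 0.000000; V(3,2) = 0.000000; V(3,3) = 1.133738
Backward induction: V(k, i) = exp(-r*dt) * [p * V(k+1, i) + (1-p) * V(k+1, i+1)].
  V(2,0) = exp(-r*dt) * [p*0.000000 + (1-p)*0.000000] = 0.000000
  V(2,1) = exp(-r*dt) * [p*0.000000 + (1-p)*0.000000] = 0.000000
  V(2,2) = exp(-r*dt) * [p*0.000000 + (1-p)*1.133738] = 0.534496
  V(1,0) = exp(-r*dt) * [p*0.000000 + (1-p)*0.000000] = 0.000000
  V(1,1) = exp(-r*dt) * [p*0.000000 + (1-p)*0.534496] = 0.251986
  V(0,0) = exp(-r*dt) * [p*0.000000 + (1-p)*0.251986] = 0.118798


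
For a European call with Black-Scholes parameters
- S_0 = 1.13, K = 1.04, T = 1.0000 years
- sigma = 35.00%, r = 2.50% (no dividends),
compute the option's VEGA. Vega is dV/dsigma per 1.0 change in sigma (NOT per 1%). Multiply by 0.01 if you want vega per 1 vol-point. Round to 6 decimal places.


d1 = 0.4835626273; d2 = 0.1335626273
phi(d1) = 0.3549228133; exp(-qT) = 1.0000000000; exp(-rT) = 0.9753099120
Vega = S * exp(-qT) * phi(d1) * sqrt(T) = 1.1300 * 1.0000000000 * 0.3549228133 * 1.0000000000 = 0.401063

Answer: Vega = 0.401063


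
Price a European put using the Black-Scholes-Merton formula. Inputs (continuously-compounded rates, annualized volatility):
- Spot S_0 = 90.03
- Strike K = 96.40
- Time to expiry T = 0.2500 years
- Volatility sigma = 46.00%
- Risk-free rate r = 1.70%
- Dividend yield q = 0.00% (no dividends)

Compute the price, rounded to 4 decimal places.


d1 = (ln(S/K) + (r - q + 0.5*sigma^2) * T) / (sigma * sqrt(T)) = -0.16375328
d2 = d1 - sigma * sqrt(T) = -0.39375328
exp(-rT) = 0.99575902; exp(-qT) = 1.00000000
P = K * exp(-rT) * N(-d2) - S_0 * exp(-qT) * N(-d1)
N(-d1) = 0.56503731; N(-d2) = 0.65311840
P = 96.4000 * 0.99575902 * 0.65311840 - 90.0300 * 1.00000000 * 0.56503731 = 11.8233

Answer: Price = 11.8233


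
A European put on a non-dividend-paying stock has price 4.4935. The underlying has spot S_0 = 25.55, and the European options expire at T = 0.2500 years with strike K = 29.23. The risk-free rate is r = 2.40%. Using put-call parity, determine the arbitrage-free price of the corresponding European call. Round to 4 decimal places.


Put-call parity: C - P = S_0 * exp(-qT) - K * exp(-rT).
S_0 * exp(-qT) = 25.5500 * 1.00000000 = 25.55000000
K * exp(-rT) = 29.2300 * 0.99401796 = 29.05514509
C = P + S*exp(-qT) - K*exp(-rT)
C = 4.4935 + 25.55000000 - 29.05514509 = 0.9884

Answer: Call price = 0.9884


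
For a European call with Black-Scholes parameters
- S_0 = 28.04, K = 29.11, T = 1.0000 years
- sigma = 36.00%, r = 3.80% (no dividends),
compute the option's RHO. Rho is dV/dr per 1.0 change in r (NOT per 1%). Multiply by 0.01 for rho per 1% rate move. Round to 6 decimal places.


d1 = 0.1815286234; d2 = -0.1784713766
phi(d1) = 0.3924230336; exp(-qT) = 1.0000000000; exp(-rT) = 0.9627129409
N(d2) = 0.4291763992
Rho = K*T*exp(-rT)*N(d2) = 29.1100 * 1.0000 * 0.9627129409 * 0.4291763992 = 12.027486

Answer: Rho = 12.027486


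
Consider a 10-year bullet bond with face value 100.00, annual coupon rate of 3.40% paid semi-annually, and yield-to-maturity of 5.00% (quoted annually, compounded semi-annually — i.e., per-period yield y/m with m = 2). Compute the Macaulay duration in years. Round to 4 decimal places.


Answer: Macaulay duration = 8.4380 years

Derivation:
Coupon per period c = face * coupon_rate / m = 1.700000
Periods per year m = 2; per-period yield y/m = 0.025000
Number of cashflows N = 20
Cashflows (t years, CF_t, discount factor 1/(1+y/m)^(m*t), PV):
  t = 0.5000: CF_t = 1.700000, DF = 0.975610, PV = 1.658537
  t = 1.0000: CF_t = 1.700000, DF = 0.951814, PV = 1.618084
  t = 1.5000: CF_t = 1.700000, DF = 0.928599, PV = 1.578619
  t = 2.0000: CF_t = 1.700000, DF = 0.905951, PV = 1.540116
  t = 2.5000: CF_t = 1.700000, DF = 0.883854, PV = 1.502552
  t = 3.0000: CF_t = 1.700000, DF = 0.862297, PV = 1.465905
  t = 3.5000: CF_t = 1.700000, DF = 0.841265, PV = 1.430151
  t = 4.0000: CF_t = 1.700000, DF = 0.820747, PV = 1.395269
  t = 4.5000: CF_t = 1.700000, DF = 0.800728, PV = 1.361238
  t = 5.0000: CF_t = 1.700000, DF = 0.781198, PV = 1.328037
  t = 5.5000: CF_t = 1.700000, DF = 0.762145, PV = 1.295646
  t = 6.0000: CF_t = 1.700000, DF = 0.743556, PV = 1.264045
  t = 6.5000: CF_t = 1.700000, DF = 0.725420, PV = 1.233215
  t = 7.0000: CF_t = 1.700000, DF = 0.707727, PV = 1.203136
  t = 7.5000: CF_t = 1.700000, DF = 0.690466, PV = 1.173791
  t = 8.0000: CF_t = 1.700000, DF = 0.673625, PV = 1.145162
  t = 8.5000: CF_t = 1.700000, DF = 0.657195, PV = 1.117232
  t = 9.0000: CF_t = 1.700000, DF = 0.641166, PV = 1.089982
  t = 9.5000: CF_t = 1.700000, DF = 0.625528, PV = 1.063397
  t = 10.0000: CF_t = 101.700000, DF = 0.610271, PV = 62.064555
Price P = sum_t PV_t = 87.528670
Macaulay numerator sum_t t * PV_t:
  t * PV_t at t = 0.5000: 0.829268
  t * PV_t at t = 1.0000: 1.618084
  t * PV_t at t = 1.5000: 2.367928
  t * PV_t at t = 2.0000: 3.080232
  t * PV_t at t = 2.5000: 3.756381
  t * PV_t at t = 3.0000: 4.397714
  t * PV_t at t = 3.5000: 5.005528
  t * PV_t at t = 4.0000: 5.581077
  t * PV_t at t = 4.5000: 6.125572
  t * PV_t at t = 5.0000: 6.640186
  t * PV_t at t = 5.5000: 7.126054
  t * PV_t at t = 6.0000: 7.584270
  t * PV_t at t = 6.5000: 8.015895
  t * PV_t at t = 7.0000: 8.421954
  t * PV_t at t = 7.5000: 8.803436
  t * PV_t at t = 8.0000: 9.161299
  t * PV_t at t = 8.5000: 9.496469
  t * PV_t at t = 9.0000: 9.809838
  t * PV_t at t = 9.5000: 10.102273
  t * PV_t at t = 10.0000: 620.645549
Macaulay duration D = (sum_t t * PV_t) / P = 738.569007 / 87.528670 = 8.438024


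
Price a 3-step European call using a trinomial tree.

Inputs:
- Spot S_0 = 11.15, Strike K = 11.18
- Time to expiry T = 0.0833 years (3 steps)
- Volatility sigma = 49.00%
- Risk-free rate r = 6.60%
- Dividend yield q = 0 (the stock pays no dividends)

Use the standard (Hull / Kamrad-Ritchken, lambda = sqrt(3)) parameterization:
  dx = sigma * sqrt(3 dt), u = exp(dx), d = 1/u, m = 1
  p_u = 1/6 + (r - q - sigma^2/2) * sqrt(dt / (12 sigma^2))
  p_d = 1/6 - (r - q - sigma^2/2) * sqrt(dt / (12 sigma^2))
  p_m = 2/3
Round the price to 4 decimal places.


Answer: Price = V(0,0) = 0.5899

Derivation:
dt = T/N = 0.027767; dx = sigma*sqrt(3*dt) = 0.141423
u = exp(dx) = 1.151911; d = 1/u = 0.868122
p_u = 0.161361, p_m = 0.666667, p_d = 0.171973
Discount per step: exp(-r*dt) = 0.998169
Stock lattice S(k, j) with j the centered position index:
  k=0: S(0,+0) = 11.1500
  k=1: S(1,-1) = 9.6796; S(1,+0) = 11.1500; S(1,+1) = 12.8438
  k=2: S(2,-2) = 8.4030; S(2,-1) = 9.6796; S(2,+0) = 11.1500; S(2,+1) = 12.8438; S(2,+2) = 14.7949
  k=3: S(3,-3) = 7.2949; S(3,-2) = 8.4030; S(3,-1) = 9.6796; S(3,+0) = 11.1500; S(3,+1) = 12.8438; S(3,+2) = 14.7949; S(3,+3) = 17.0424
Terminal payoffs V(N, j) = max(S_T - K, 0):
  V(3,-3) = 0.000000; V(3,-2) = 0.000000; V(3,-1) = 0.000000; V(3,+0) = 0.000000; V(3,+1) = 1.663810; V(3,+2) = 3.614930; V(3,+3) = 5.862446
Backward induction: V(k, j) = exp(-r*dt) * [p_u * V(k+1, j+1) + p_m * V(k+1, j) + p_d * V(k+1, j-1)]
  V(2,-2) = exp(-r*dt) * [p_u*0.000000 + p_m*0.000000 + p_d*0.000000] = 0.000000
  V(2,-1) = exp(-r*dt) * [p_u*0.000000 + p_m*0.000000 + p_d*0.000000] = 0.000000
  V(2,+0) = exp(-r*dt) * [p_u*1.663810 + p_m*0.000000 + p_d*0.000000] = 0.267982
  V(2,+1) = exp(-r*dt) * [p_u*3.614930 + p_m*1.663810 + p_d*0.000000] = 1.689415
  V(2,+2) = exp(-r*dt) * [p_u*5.862446 + p_m*3.614930 + p_d*1.663810] = 3.635383
  V(1,-1) = exp(-r*dt) * [p_u*0.267982 + p_m*0.000000 + p_d*0.000000] = 0.043163
  V(1,+0) = exp(-r*dt) * [p_u*1.689415 + p_m*0.267982 + p_d*0.000000] = 0.450434
  V(1,+1) = exp(-r*dt) * [p_u*3.635383 + p_m*1.689415 + p_d*0.267982] = 1.755750
  V(0,+0) = exp(-r*dt) * [p_u*1.755750 + p_m*0.450434 + p_d*0.043163] = 0.589939


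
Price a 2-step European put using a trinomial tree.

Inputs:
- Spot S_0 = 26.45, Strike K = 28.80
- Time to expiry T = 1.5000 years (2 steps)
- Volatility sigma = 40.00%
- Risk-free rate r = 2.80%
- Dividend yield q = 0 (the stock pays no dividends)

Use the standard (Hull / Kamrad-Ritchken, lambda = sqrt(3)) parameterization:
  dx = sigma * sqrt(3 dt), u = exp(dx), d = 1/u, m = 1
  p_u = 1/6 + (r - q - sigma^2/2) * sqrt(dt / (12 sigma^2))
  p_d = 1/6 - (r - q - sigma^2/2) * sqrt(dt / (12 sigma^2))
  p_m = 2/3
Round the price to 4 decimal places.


dt = T/N = 0.750000; dx = sigma*sqrt(3*dt) = 0.600000
u = exp(dx) = 1.822119; d = 1/u = 0.548812
p_u = 0.134167, p_m = 0.666667, p_d = 0.199167
Discount per step: exp(-r*dt) = 0.979219
Stock lattice S(k, j) with j the centered position index:
  k=0: S(0,+0) = 26.4500
  k=1: S(1,-1) = 14.5161; S(1,+0) = 26.4500; S(1,+1) = 48.1950
  k=2: S(2,-2) = 7.9666; S(2,-1) = 14.5161; S(2,+0) = 26.4500; S(2,+1) = 48.1950; S(2,+2) = 87.8171
Terminal payoffs V(N, j) = max(K - S_T, 0):
  V(2,-2) = 20.833413; V(2,-1) = 14.283932; V(2,+0) = 2.350000; V(2,+1) = 0.000000; V(2,+2) = 0.000000
Backward induction: V(k, j) = exp(-r*dt) * [p_u * V(k+1, j+1) + p_m * V(k+1, j) + p_d * V(k+1, j-1)]
  V(1,-1) = exp(-r*dt) * [p_u*2.350000 + p_m*14.283932 + p_d*20.833413] = 13.696565
  V(1,+0) = exp(-r*dt) * [p_u*0.000000 + p_m*2.350000 + p_d*14.283932] = 4.319873
  V(1,+1) = exp(-r*dt) * [p_u*0.000000 + p_m*0.000000 + p_d*2.350000] = 0.458315
  V(0,+0) = exp(-r*dt) * [p_u*0.458315 + p_m*4.319873 + p_d*13.696565] = 5.551491

Answer: Price = V(0,0) = 5.5515


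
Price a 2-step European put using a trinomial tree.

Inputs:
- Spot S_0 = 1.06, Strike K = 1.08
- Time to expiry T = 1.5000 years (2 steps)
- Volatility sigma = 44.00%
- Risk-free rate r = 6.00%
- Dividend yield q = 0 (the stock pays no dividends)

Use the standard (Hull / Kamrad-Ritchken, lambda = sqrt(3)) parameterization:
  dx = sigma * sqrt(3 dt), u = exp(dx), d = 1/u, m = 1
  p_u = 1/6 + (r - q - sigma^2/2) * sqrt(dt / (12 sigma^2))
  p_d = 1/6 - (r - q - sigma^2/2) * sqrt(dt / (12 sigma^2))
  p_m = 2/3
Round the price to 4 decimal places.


Answer: Price = V(0,0) = 0.1564

Derivation:
dt = T/N = 0.750000; dx = sigma*sqrt(3*dt) = 0.660000
u = exp(dx) = 1.934792; d = 1/u = 0.516851
p_u = 0.145758, p_m = 0.666667, p_d = 0.187576
Discount per step: exp(-r*dt) = 0.955997
Stock lattice S(k, j) with j the centered position index:
  k=0: S(0,+0) = 1.0600
  k=1: S(1,-1) = 0.5479; S(1,+0) = 1.0600; S(1,+1) = 2.0509
  k=2: S(2,-2) = 0.2832; S(2,-1) = 0.5479; S(2,+0) = 1.0600; S(2,+1) = 2.0509; S(2,+2) = 3.9680
Terminal payoffs V(N, j) = max(K - S_T, 0):
  V(2,-2) = 0.796837; V(2,-1) = 0.532138; V(2,+0) = 0.020000; V(2,+1) = 0.000000; V(2,+2) = 0.000000
Backward induction: V(k, j) = exp(-r*dt) * [p_u * V(k+1, j+1) + p_m * V(k+1, j) + p_d * V(k+1, j-1)]
  V(1,-1) = exp(-r*dt) * [p_u*0.020000 + p_m*0.532138 + p_d*0.796837] = 0.484825
  V(1,+0) = exp(-r*dt) * [p_u*0.000000 + p_m*0.020000 + p_d*0.532138] = 0.108171
  V(1,+1) = exp(-r*dt) * [p_u*0.000000 + p_m*0.000000 + p_d*0.020000] = 0.003586
  V(0,+0) = exp(-r*dt) * [p_u*0.003586 + p_m*0.108171 + p_d*0.484825] = 0.156380


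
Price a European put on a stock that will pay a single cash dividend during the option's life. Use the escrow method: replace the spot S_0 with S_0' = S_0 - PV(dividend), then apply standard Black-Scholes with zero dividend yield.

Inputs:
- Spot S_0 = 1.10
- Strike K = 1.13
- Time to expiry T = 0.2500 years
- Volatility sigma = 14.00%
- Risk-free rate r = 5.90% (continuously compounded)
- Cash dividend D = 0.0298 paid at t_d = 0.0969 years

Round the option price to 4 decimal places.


PV(D) = D * exp(-r * t_d) = 0.0298 * 0.99429921 = 0.02963012
S_0' = S_0 - PV(D) = 1.1000 - 0.02963012 = 1.07036988
d1 = (ln(S_0'/K) + (r + sigma^2/2)*T) / (sigma*sqrt(T)) = -0.52876226
d2 = d1 - sigma*sqrt(T) = -0.59876226
exp(-rT) = 0.98535825
N(-d1) = 0.70151481; N(-d2) = 0.72533429
P = K * exp(-rT) * N(-d2) - S_0' * N(-d1) = 1.1300 * 0.98535825 * 0.72533429 - 1.07036988 * 0.70151481 = 0.0567

Answer: Price = 0.0567


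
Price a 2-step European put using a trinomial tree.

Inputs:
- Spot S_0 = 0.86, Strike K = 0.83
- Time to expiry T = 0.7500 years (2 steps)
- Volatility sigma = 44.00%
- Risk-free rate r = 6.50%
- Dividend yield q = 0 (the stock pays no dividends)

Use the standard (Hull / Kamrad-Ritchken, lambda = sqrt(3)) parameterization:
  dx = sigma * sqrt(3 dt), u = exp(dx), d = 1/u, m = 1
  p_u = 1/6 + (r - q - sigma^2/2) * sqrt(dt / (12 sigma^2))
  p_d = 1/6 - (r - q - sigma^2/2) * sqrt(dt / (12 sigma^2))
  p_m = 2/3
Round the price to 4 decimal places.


dt = T/N = 0.375000; dx = sigma*sqrt(3*dt) = 0.466690
u = exp(dx) = 1.594708; d = 1/u = 0.627074
p_u = 0.153891, p_m = 0.666667, p_d = 0.179443
Discount per step: exp(-r*dt) = 0.975920
Stock lattice S(k, j) with j the centered position index:
  k=0: S(0,+0) = 0.8600
  k=1: S(1,-1) = 0.5393; S(1,+0) = 0.8600; S(1,+1) = 1.3714
  k=2: S(2,-2) = 0.3382; S(2,-1) = 0.5393; S(2,+0) = 0.8600; S(2,+1) = 1.3714; S(2,+2) = 2.1871
Terminal payoffs V(N, j) = max(K - S_T, 0):
  V(2,-2) = 0.491829; V(2,-1) = 0.290716; V(2,+0) = 0.000000; V(2,+1) = 0.000000; V(2,+2) = 0.000000
Backward induction: V(k, j) = exp(-r*dt) * [p_u * V(k+1, j+1) + p_m * V(k+1, j) + p_d * V(k+1, j-1)]
  V(1,-1) = exp(-r*dt) * [p_u*0.000000 + p_m*0.290716 + p_d*0.491829] = 0.275274
  V(1,+0) = exp(-r*dt) * [p_u*0.000000 + p_m*0.000000 + p_d*0.290716] = 0.050911
  V(1,+1) = exp(-r*dt) * [p_u*0.000000 + p_m*0.000000 + p_d*0.000000] = 0.000000
  V(0,+0) = exp(-r*dt) * [p_u*0.000000 + p_m*0.050911 + p_d*0.275274] = 0.081330

Answer: Price = V(0,0) = 0.0813


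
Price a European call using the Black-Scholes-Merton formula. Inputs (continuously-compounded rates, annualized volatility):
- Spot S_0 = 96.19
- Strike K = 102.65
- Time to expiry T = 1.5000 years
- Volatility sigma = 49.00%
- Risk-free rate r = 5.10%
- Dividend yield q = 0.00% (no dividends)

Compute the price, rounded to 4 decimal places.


d1 = (ln(S/K) + (r - q + 0.5*sigma^2) * T) / (sigma * sqrt(T)) = 0.31922560
d2 = d1 - sigma * sqrt(T) = -0.28089939
exp(-rT) = 0.92635291; exp(-qT) = 1.00000000
C = S_0 * exp(-qT) * N(d1) - K * exp(-rT) * N(d2)
N(d1) = 0.62522228; N(d2) = 0.38939379
C = 96.1900 * 1.00000000 * 0.62522228 - 102.6500 * 0.92635291 * 0.38939379 = 23.1126

Answer: Price = 23.1126


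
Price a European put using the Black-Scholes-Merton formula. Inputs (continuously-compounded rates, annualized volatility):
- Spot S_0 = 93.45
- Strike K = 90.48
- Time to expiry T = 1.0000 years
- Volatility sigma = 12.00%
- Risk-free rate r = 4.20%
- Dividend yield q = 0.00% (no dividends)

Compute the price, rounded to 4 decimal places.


Answer: Price = 1.7647

Derivation:
d1 = (ln(S/K) + (r - q + 0.5*sigma^2) * T) / (sigma * sqrt(T)) = 0.67914752
d2 = d1 - sigma * sqrt(T) = 0.55914752
exp(-rT) = 0.95886978; exp(-qT) = 1.00000000
P = K * exp(-rT) * N(-d2) - S_0 * exp(-qT) * N(-d1)
N(-d1) = 0.24852220; N(-d2) = 0.28803052
P = 90.4800 * 0.95886978 * 0.28803052 - 93.4500 * 1.00000000 * 0.24852220 = 1.7647


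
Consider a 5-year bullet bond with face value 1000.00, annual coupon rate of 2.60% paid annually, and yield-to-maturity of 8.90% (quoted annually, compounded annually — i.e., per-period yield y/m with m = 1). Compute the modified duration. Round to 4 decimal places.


Answer: Modified duration = 4.3235

Derivation:
Coupon per period c = face * coupon_rate / m = 26.000000
Periods per year m = 1; per-period yield y/m = 0.089000
Number of cashflows N = 5
Cashflows (t years, CF_t, discount factor 1/(1+y/m)^(m*t), PV):
  t = 1.0000: CF_t = 26.000000, DF = 0.918274, PV = 23.875115
  t = 2.0000: CF_t = 26.000000, DF = 0.843226, PV = 21.923889
  t = 3.0000: CF_t = 26.000000, DF = 0.774313, PV = 20.132129
  t = 4.0000: CF_t = 26.000000, DF = 0.711031, PV = 18.486804
  t = 5.0000: CF_t = 1026.000000, DF = 0.652921, PV = 669.896891
Price P = sum_t PV_t = 754.314827
First compute Macaulay numerator sum_t t * PV_t:
  t * PV_t at t = 1.0000: 23.875115
  t * PV_t at t = 2.0000: 43.847777
  t * PV_t at t = 3.0000: 60.396388
  t * PV_t at t = 4.0000: 73.947215
  t * PV_t at t = 5.0000: 3349.484453
Macaulay duration D = 3551.550948 / 754.314827 = 4.708314
Modified duration = D / (1 + y/m) = 4.708314 / (1 + 0.089000) = 4.323521


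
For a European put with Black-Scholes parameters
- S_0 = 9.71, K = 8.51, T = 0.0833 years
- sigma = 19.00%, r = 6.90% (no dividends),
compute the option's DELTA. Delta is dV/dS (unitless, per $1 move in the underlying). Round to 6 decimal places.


d1 = 2.5377907462; d2 = 2.4829534413
phi(d1) = 0.0159367189; exp(-qT) = 1.0000000000; exp(-rT) = 0.9942687864
N(-d1) = 0.0055777332
Delta = -exp(-qT) * N(-d1) = -1.0000000000 * 0.0055777332 = -0.005578

Answer: Delta = -0.005578


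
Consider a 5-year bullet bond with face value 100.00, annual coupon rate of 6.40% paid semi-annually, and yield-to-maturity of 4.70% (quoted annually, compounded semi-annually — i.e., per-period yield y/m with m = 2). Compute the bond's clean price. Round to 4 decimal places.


Answer: Price = 107.4972

Derivation:
Coupon per period c = face * coupon_rate / m = 3.200000
Periods per year m = 2; per-period yield y/m = 0.023500
Number of cashflows N = 10
Cashflows (t years, CF_t, discount factor 1/(1+y/m)^(m*t), PV):
  t = 0.5000: CF_t = 3.200000, DF = 0.977040, PV = 3.126527
  t = 1.0000: CF_t = 3.200000, DF = 0.954606, PV = 3.054740
  t = 1.5000: CF_t = 3.200000, DF = 0.932688, PV = 2.984602
  t = 2.0000: CF_t = 3.200000, DF = 0.911273, PV = 2.916074
  t = 2.5000: CF_t = 3.200000, DF = 0.890350, PV = 2.849120
  t = 3.0000: CF_t = 3.200000, DF = 0.869907, PV = 2.783703
  t = 3.5000: CF_t = 3.200000, DF = 0.849934, PV = 2.719788
  t = 4.0000: CF_t = 3.200000, DF = 0.830419, PV = 2.657340
  t = 4.5000: CF_t = 3.200000, DF = 0.811352, PV = 2.596327
  t = 5.0000: CF_t = 103.200000, DF = 0.792723, PV = 81.809027
Price P = sum_t PV_t = 107.497249


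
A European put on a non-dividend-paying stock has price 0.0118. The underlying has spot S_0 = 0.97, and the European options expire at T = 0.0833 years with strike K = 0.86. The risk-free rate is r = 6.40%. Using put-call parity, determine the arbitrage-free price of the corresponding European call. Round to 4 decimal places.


Put-call parity: C - P = S_0 * exp(-qT) - K * exp(-rT).
S_0 * exp(-qT) = 0.9700 * 1.00000000 = 0.97000000
K * exp(-rT) = 0.8600 * 0.99468299 = 0.85542737
C = P + S*exp(-qT) - K*exp(-rT)
C = 0.0118 + 0.97000000 - 0.85542737 = 0.1264

Answer: Call price = 0.1264


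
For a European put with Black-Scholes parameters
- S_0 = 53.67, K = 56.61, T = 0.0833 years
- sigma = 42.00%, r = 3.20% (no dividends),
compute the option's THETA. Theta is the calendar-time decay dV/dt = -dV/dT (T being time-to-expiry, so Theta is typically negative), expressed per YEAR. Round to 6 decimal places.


Answer: Theta = -13.379729

Derivation:
d1 = -0.3573589349; d2 = -0.4785782403
phi(d1) = 0.3742649772; exp(-qT) = 1.0000000000; exp(-rT) = 0.9973379496
Theta = -S*exp(-qT)*phi(d1)*sigma/(2*sqrt(T)) + r*K*exp(-rT)*N(-d2) - q*S*exp(-qT)*N(-d1)
N(-d1) = 0.6395884425; N(-d2) = 0.6838806493; sqrt(T) = 0.2886173938
Term 1 = -53.6700 * 1.0000000000 * 0.3742649772 * 0.4200 / (2 * 0.2886173938) = -14.6152947436
Term 2 = 0.0320 * 56.6100 * 0.9973379496 * 0.6838806493 = 1.2355655568
Term 3 = 0 (no dividend yield, q = 0)
Theta = -14.6152947436 + (1.2355655568) + (0.0000000000) = -13.379729


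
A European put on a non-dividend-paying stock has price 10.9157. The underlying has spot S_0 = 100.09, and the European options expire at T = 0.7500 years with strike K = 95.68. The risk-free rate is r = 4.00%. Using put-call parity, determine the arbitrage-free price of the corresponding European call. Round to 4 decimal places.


Put-call parity: C - P = S_0 * exp(-qT) - K * exp(-rT).
S_0 * exp(-qT) = 100.0900 * 1.00000000 = 100.09000000
K * exp(-rT) = 95.6800 * 0.97044553 = 92.85222865
C = P + S*exp(-qT) - K*exp(-rT)
C = 10.9157 + 100.09000000 - 92.85222865 = 18.1535

Answer: Call price = 18.1535


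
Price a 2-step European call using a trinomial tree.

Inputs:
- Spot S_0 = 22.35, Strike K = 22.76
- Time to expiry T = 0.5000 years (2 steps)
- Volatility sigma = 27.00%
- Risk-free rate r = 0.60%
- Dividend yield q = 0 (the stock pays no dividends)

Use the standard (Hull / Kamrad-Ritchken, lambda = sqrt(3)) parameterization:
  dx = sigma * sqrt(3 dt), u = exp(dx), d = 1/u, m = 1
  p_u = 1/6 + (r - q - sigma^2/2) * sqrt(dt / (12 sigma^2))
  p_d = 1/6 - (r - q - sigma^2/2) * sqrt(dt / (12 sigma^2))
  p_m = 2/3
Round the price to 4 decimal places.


dt = T/N = 0.250000; dx = sigma*sqrt(3*dt) = 0.233827
u = exp(dx) = 1.263426; d = 1/u = 0.791499
p_u = 0.150389, p_m = 0.666667, p_d = 0.182945
Discount per step: exp(-r*dt) = 0.998501
Stock lattice S(k, j) with j the centered position index:
  k=0: S(0,+0) = 22.3500
  k=1: S(1,-1) = 17.6900; S(1,+0) = 22.3500; S(1,+1) = 28.2376
  k=2: S(2,-2) = 14.0016; S(2,-1) = 17.6900; S(2,+0) = 22.3500; S(2,+1) = 28.2376; S(2,+2) = 35.6761
Terminal payoffs V(N, j) = max(S_T - K, 0):
  V(2,-2) = 0.000000; V(2,-1) = 0.000000; V(2,+0) = 0.000000; V(2,+1) = 5.477565; V(2,+2) = 12.916066
Backward induction: V(k, j) = exp(-r*dt) * [p_u * V(k+1, j+1) + p_m * V(k+1, j) + p_d * V(k+1, j-1)]
  V(1,-1) = exp(-r*dt) * [p_u*0.000000 + p_m*0.000000 + p_d*0.000000] = 0.000000
  V(1,+0) = exp(-r*dt) * [p_u*5.477565 + p_m*0.000000 + p_d*0.000000] = 0.822529
  V(1,+1) = exp(-r*dt) * [p_u*12.916066 + p_m*5.477565 + p_d*0.000000] = 5.585754
  V(0,+0) = exp(-r*dt) * [p_u*5.585754 + p_m*0.822529 + p_d*0.000000] = 1.386305

Answer: Price = V(0,0) = 1.3863


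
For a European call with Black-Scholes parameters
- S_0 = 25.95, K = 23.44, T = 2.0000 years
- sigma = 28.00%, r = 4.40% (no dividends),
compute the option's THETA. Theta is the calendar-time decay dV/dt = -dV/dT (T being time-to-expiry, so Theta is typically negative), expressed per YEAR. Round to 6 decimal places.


Answer: Theta = -1.391684

Derivation:
d1 = 0.6771245569; d2 = 0.2811447594
phi(d1) = 0.3172112364; exp(-qT) = 1.0000000000; exp(-rT) = 0.9157608767
Theta = -S*exp(-qT)*phi(d1)*sigma/(2*sqrt(T)) - r*K*exp(-rT)*N(d2) + q*S*exp(-qT)*N(d1)
N(d1) = 0.7508365353; N(d2) = 0.6107003140; sqrt(T) = 1.4142135624
Term 1 = -25.9500 * 1.0000000000 * 0.3172112364 * 0.2800 / (2 * 1.4142135624) = -0.8148899519
Term 2 = -0.0440 * 23.4400 * 0.9157608767 * 0.6107003140 = -0.5767937060
Term 3 = 0 (no dividend yield, q = 0)
Theta = -0.8148899519 + (-0.5767937060) + (0.0000000000) = -1.391684


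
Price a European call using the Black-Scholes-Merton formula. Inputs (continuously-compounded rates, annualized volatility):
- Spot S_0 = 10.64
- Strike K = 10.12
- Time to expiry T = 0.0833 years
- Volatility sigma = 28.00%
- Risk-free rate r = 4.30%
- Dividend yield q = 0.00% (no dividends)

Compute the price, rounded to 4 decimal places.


d1 = (ln(S/K) + (r - q + 0.5*sigma^2) * T) / (sigma * sqrt(T)) = 0.70476497
d2 = d1 - sigma * sqrt(T) = 0.62395210
exp(-rT) = 0.99642451; exp(-qT) = 1.00000000
C = S_0 * exp(-qT) * N(d1) - K * exp(-rT) * N(d2)
N(d1) = 0.75952174; N(d2) = 0.73367048
C = 10.6400 * 1.00000000 * 0.75952174 - 10.1200 * 0.99642451 * 0.73367048 = 0.6831

Answer: Price = 0.6831


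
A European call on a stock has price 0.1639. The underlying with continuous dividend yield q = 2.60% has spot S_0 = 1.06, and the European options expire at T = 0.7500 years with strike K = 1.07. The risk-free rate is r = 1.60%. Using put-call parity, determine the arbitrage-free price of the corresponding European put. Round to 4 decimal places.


Answer: Put price = 0.1816

Derivation:
Put-call parity: C - P = S_0 * exp(-qT) - K * exp(-rT).
S_0 * exp(-qT) = 1.0600 * 0.98068890 = 1.03953023
K * exp(-rT) = 1.0700 * 0.98807171 = 1.05723673
P = C - S*exp(-qT) + K*exp(-rT)
P = 0.1639 - 1.03953023 + 1.05723673 = 0.1816


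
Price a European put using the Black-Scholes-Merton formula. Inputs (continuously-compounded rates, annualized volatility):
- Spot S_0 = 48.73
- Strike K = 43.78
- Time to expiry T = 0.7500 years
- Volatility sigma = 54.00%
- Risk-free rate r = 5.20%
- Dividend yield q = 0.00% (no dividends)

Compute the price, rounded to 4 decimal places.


Answer: Price = 5.4829

Derivation:
d1 = (ln(S/K) + (r - q + 0.5*sigma^2) * T) / (sigma * sqrt(T)) = 0.54627549
d2 = d1 - sigma * sqrt(T) = 0.07862177
exp(-rT) = 0.96175071; exp(-qT) = 1.00000000
P = K * exp(-rT) * N(-d2) - S_0 * exp(-qT) * N(-d1)
N(-d1) = 0.29243829; N(-d2) = 0.46866673
P = 43.7800 * 0.96175071 * 0.46866673 - 48.7300 * 1.00000000 * 0.29243829 = 5.4829


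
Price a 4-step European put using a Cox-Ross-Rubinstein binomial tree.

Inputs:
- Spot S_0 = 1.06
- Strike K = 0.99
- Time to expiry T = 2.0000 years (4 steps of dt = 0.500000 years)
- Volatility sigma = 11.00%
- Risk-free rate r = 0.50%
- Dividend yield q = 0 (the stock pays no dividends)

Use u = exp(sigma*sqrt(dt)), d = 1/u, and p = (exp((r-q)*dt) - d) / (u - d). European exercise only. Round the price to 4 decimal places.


dt = T/N = 0.500000
u = exp(sigma*sqrt(dt)) = 1.080887; d = 1/u = 0.925166
p = (exp((r-q)*dt) - d) / (u - d) = 0.496639
Discount per step: exp(-r*dt) = 0.997503
Stock lattice S(k, i) with i counting down-moves:
  k=0: S(0,0) = 1.0600
  k=1: S(1,0) = 1.1457; S(1,1) = 0.9807
  k=2: S(2,0) = 1.2384; S(2,1) = 1.0600; S(2,2) = 0.9073
  k=3: S(3,0) = 1.3386; S(3,1) = 1.1457; S(3,2) = 0.9807; S(3,3) = 0.8394
  k=4: S(4,0) = 1.4469; S(4,1) = 1.2384; S(4,2) = 1.0600; S(4,3) = 0.9073; S(4,4) = 0.7766
Terminal payoffs V(N, i) = max(K - S_T, 0):
  V(4,0) = 0.000000; V(4,1) = 0.000000; V(4,2) = 0.000000; V(4,3) = 0.082711; V(4,4) = 0.213422
Backward induction: V(k, i) = exp(-r*dt) * [p * V(k+1, i) + (1-p) * V(k+1, i+1)].
  V(3,0) = exp(-r*dt) * [p*0.000000 + (1-p)*0.000000] = 0.000000
  V(3,1) = exp(-r*dt) * [p*0.000000 + (1-p)*0.000000] = 0.000000
  V(3,2) = exp(-r*dt) * [p*0.000000 + (1-p)*0.082711] = 0.041530
  V(3,3) = exp(-r*dt) * [p*0.082711 + (1-p)*0.213422] = 0.148135
  V(2,0) = exp(-r*dt) * [p*0.000000 + (1-p)*0.000000] = 0.000000
  V(2,1) = exp(-r*dt) * [p*0.000000 + (1-p)*0.041530] = 0.020852
  V(2,2) = exp(-r*dt) * [p*0.041530 + (1-p)*0.148135] = 0.094953
  V(1,0) = exp(-r*dt) * [p*0.000000 + (1-p)*0.020852] = 0.010470
  V(1,1) = exp(-r*dt) * [p*0.020852 + (1-p)*0.094953] = 0.058007
  V(0,0) = exp(-r*dt) * [p*0.010470 + (1-p)*0.058007] = 0.034312

Answer: Price = V(0,0) = 0.0343


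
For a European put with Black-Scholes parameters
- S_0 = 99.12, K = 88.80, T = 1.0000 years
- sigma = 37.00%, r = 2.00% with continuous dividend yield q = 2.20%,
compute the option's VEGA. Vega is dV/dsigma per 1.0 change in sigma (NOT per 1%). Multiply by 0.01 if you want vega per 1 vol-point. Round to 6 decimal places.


d1 = 0.4767421279; d2 = 0.1067421279
phi(d1) = 0.3560870479; exp(-qT) = 0.9782402351; exp(-rT) = 0.9801986733
Vega = S * exp(-qT) * phi(d1) * sqrt(T) = 99.1200 * 0.9782402351 * 0.3560870479 * 1.0000000000 = 34.527330

Answer: Vega = 34.527330


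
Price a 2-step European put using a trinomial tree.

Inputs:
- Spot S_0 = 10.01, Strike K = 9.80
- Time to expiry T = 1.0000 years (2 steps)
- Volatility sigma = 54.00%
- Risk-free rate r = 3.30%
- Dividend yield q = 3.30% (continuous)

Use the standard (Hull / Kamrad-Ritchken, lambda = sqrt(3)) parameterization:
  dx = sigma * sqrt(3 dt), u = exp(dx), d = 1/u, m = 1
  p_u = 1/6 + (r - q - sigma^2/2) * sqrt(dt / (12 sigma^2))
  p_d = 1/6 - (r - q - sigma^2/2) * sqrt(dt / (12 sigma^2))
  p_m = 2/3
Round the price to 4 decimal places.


dt = T/N = 0.500000; dx = sigma*sqrt(3*dt) = 0.661362
u = exp(dx) = 1.937430; d = 1/u = 0.516148
p_u = 0.111553, p_m = 0.666667, p_d = 0.221780
Discount per step: exp(-r*dt) = 0.983635
Stock lattice S(k, j) with j the centered position index:
  k=0: S(0,+0) = 10.0100
  k=1: S(1,-1) = 5.1666; S(1,+0) = 10.0100; S(1,+1) = 19.3937
  k=2: S(2,-2) = 2.6667; S(2,-1) = 5.1666; S(2,+0) = 10.0100; S(2,+1) = 19.3937; S(2,+2) = 37.5739
Terminal payoffs V(N, j) = max(K - S_T, 0):
  V(2,-2) = 7.133251; V(2,-1) = 4.633361; V(2,+0) = 0.000000; V(2,+1) = 0.000000; V(2,+2) = 0.000000
Backward induction: V(k, j) = exp(-r*dt) * [p_u * V(k+1, j+1) + p_m * V(k+1, j) + p_d * V(k+1, j-1)]
  V(1,-1) = exp(-r*dt) * [p_u*0.000000 + p_m*4.633361 + p_d*7.133251] = 4.594483
  V(1,+0) = exp(-r*dt) * [p_u*0.000000 + p_m*0.000000 + p_d*4.633361] = 1.010772
  V(1,+1) = exp(-r*dt) * [p_u*0.000000 + p_m*0.000000 + p_d*0.000000] = 0.000000
  V(0,+0) = exp(-r*dt) * [p_u*0.000000 + p_m*1.010772 + p_d*4.594483] = 1.665111

Answer: Price = V(0,0) = 1.6651


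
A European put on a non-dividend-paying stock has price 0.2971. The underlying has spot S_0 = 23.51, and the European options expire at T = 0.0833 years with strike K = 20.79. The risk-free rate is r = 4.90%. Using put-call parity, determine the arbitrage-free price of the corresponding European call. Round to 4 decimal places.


Put-call parity: C - P = S_0 * exp(-qT) - K * exp(-rT).
S_0 * exp(-qT) = 23.5100 * 1.00000000 = 23.51000000
K * exp(-rT) = 20.7900 * 0.99592662 = 20.70531441
C = P + S*exp(-qT) - K*exp(-rT)
C = 0.2971 + 23.51000000 - 20.70531441 = 3.1018

Answer: Call price = 3.1018


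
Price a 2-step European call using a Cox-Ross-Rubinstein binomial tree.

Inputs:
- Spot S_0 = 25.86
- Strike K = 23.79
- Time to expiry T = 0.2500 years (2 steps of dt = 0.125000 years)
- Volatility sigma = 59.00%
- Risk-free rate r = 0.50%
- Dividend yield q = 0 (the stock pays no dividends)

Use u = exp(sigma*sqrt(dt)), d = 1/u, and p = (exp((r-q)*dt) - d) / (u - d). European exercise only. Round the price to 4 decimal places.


Answer: Price = V(0,0) = 4.1429

Derivation:
dt = T/N = 0.125000
u = exp(sigma*sqrt(dt)) = 1.231948; d = 1/u = 0.811723
p = (exp((r-q)*dt) - d) / (u - d) = 0.449527
Discount per step: exp(-r*dt) = 0.999375
Stock lattice S(k, i) with i counting down-moves:
  k=0: S(0,0) = 25.8600
  k=1: S(1,0) = 31.8582; S(1,1) = 20.9911
  k=2: S(2,0) = 39.2476; S(2,1) = 25.8600; S(2,2) = 17.0390
Terminal payoffs V(N, i) = max(S_T - K, 0):
  V(2,0) = 15.457603; V(2,1) = 2.070000; V(2,2) = 0.000000
Backward induction: V(k, i) = exp(-r*dt) * [p * V(k+1, i) + (1-p) * V(k+1, i+1)].
  V(1,0) = exp(-r*dt) * [p*15.457603 + (1-p)*2.070000] = 8.083034
  V(1,1) = exp(-r*dt) * [p*2.070000 + (1-p)*0.000000] = 0.929939
  V(0,0) = exp(-r*dt) * [p*8.083034 + (1-p)*0.929939] = 4.142858


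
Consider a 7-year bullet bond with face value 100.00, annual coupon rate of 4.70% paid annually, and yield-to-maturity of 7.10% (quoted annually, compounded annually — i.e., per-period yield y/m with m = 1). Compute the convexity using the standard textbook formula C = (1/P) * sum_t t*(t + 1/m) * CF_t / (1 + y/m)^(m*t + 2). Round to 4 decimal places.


Answer: Convexity = 40.1232

Derivation:
Coupon per period c = face * coupon_rate / m = 4.700000
Periods per year m = 1; per-period yield y/m = 0.071000
Number of cashflows N = 7
Cashflows (t years, CF_t, discount factor 1/(1+y/m)^(m*t), PV):
  t = 1.0000: CF_t = 4.700000, DF = 0.933707, PV = 4.388422
  t = 2.0000: CF_t = 4.700000, DF = 0.871808, PV = 4.097500
  t = 3.0000: CF_t = 4.700000, DF = 0.814013, PV = 3.825863
  t = 4.0000: CF_t = 4.700000, DF = 0.760050, PV = 3.572235
  t = 5.0000: CF_t = 4.700000, DF = 0.709664, PV = 3.335420
  t = 6.0000: CF_t = 4.700000, DF = 0.662618, PV = 3.114304
  t = 7.0000: CF_t = 104.700000, DF = 0.618691, PV = 64.776934
Price P = sum_t PV_t = 87.110677
Convexity numerator sum_t t*(t + 1/m) * CF_t / (1+y/m)^(m*t + 2):
  t = 1.0000: term = 7.651727
  t = 2.0000: term = 21.433408
  t = 3.0000: term = 40.025038
  t = 4.0000: term = 62.286084
  t = 5.0000: term = 87.235412
  t = 6.0000: term = 114.033218
  t = 7.0000: term = 3162.492259
Convexity = (1/P) * sum = 3495.157146 / 87.110677 = 40.123177


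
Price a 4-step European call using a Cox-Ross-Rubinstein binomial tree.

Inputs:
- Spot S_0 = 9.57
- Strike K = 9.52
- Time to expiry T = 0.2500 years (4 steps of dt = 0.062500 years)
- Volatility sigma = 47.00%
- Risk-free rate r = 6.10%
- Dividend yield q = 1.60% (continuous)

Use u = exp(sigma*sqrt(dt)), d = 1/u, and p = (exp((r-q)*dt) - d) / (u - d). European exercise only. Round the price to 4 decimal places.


dt = T/N = 0.062500
u = exp(sigma*sqrt(dt)) = 1.124682; d = 1/u = 0.889141
p = (exp((r-q)*dt) - d) / (u - d) = 0.482616
Discount per step: exp(-r*dt) = 0.996195
Stock lattice S(k, i) with i counting down-moves:
  k=0: S(0,0) = 9.5700
  k=1: S(1,0) = 10.7632; S(1,1) = 8.5091
  k=2: S(2,0) = 12.1052; S(2,1) = 9.5700; S(2,2) = 7.5658
  k=3: S(3,0) = 13.6145; S(3,1) = 10.7632; S(3,2) = 8.5091; S(3,3) = 6.7270
  k=4: S(4,0) = 15.3119; S(4,1) = 12.1052; S(4,2) = 9.5700; S(4,3) = 7.5658; S(4,4) = 5.9813
Terminal payoffs V(N, i) = max(S_T - K, 0):
  V(4,0) = 5.791944; V(4,1) = 2.585177; V(4,2) = 0.050000; V(4,3) = 0.000000; V(4,4) = 0.000000
Backward induction: V(k, i) = exp(-r*dt) * [p * V(k+1, i) + (1-p) * V(k+1, i+1)].
  V(3,0) = exp(-r*dt) * [p*5.791944 + (1-p)*2.585177] = 4.117088
  V(3,1) = exp(-r*dt) * [p*2.585177 + (1-p)*0.050000] = 1.268671
  V(3,2) = exp(-r*dt) * [p*0.050000 + (1-p)*0.000000] = 0.024039
  V(3,3) = exp(-r*dt) * [p*0.000000 + (1-p)*0.000000] = 0.000000
  V(2,0) = exp(-r*dt) * [p*4.117088 + (1-p)*1.268671] = 2.633305
  V(2,1) = exp(-r*dt) * [p*1.268671 + (1-p)*0.024039] = 0.622341
  V(2,2) = exp(-r*dt) * [p*0.024039 + (1-p)*0.000000] = 0.011557
  V(1,0) = exp(-r*dt) * [p*2.633305 + (1-p)*0.622341] = 1.586804
  V(1,1) = exp(-r*dt) * [p*0.622341 + (1-p)*0.011557] = 0.305166
  V(0,0) = exp(-r*dt) * [p*1.586804 + (1-p)*0.305166] = 0.920190

Answer: Price = V(0,0) = 0.9202


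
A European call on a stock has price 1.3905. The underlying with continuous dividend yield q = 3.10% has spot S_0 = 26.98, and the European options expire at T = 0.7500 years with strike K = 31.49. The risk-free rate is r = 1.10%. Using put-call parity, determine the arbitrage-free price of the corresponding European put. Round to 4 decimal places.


Put-call parity: C - P = S_0 * exp(-qT) - K * exp(-rT).
S_0 * exp(-qT) = 26.9800 * 0.97701820 = 26.35995100
K * exp(-rT) = 31.4900 * 0.99178394 = 31.23127620
P = C - S*exp(-qT) + K*exp(-rT)
P = 1.3905 - 26.35995100 + 31.23127620 = 6.2618

Answer: Put price = 6.2618


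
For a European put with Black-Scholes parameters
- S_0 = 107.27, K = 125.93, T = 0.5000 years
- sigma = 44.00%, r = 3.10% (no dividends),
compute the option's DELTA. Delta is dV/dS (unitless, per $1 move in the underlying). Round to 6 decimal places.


Answer: Delta = -0.621754

Derivation:
d1 = -0.3100893894; d2 = -0.6212163731
phi(d1) = 0.3802158170; exp(-qT) = 1.0000000000; exp(-rT) = 0.9846195068
N(-d1) = 0.6217535096
Delta = -exp(-qT) * N(-d1) = -1.0000000000 * 0.6217535096 = -0.621754


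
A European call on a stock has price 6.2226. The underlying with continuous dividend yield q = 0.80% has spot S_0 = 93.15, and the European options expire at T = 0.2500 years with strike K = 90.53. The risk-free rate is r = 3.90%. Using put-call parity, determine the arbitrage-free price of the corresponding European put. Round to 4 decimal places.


Answer: Put price = 2.9103

Derivation:
Put-call parity: C - P = S_0 * exp(-qT) - K * exp(-rT).
S_0 * exp(-qT) = 93.1500 * 0.99800200 = 92.96388618
K * exp(-rT) = 90.5300 * 0.99029738 = 89.65162155
P = C - S*exp(-qT) + K*exp(-rT)
P = 6.2226 - 92.96388618 + 89.65162155 = 2.9103
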